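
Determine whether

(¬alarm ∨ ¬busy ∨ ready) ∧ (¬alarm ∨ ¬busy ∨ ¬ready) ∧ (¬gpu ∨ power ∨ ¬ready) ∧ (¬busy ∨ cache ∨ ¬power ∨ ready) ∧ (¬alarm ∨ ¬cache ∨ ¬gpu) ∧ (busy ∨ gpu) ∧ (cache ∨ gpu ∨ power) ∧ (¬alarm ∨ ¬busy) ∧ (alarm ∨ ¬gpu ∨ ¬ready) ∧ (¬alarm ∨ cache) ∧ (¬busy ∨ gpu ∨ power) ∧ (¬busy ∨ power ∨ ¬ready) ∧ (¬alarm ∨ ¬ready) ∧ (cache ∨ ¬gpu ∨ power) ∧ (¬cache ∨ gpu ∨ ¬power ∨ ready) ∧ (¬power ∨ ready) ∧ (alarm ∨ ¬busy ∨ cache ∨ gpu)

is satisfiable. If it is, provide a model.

ready = True, alarm = False, cache = True, busy = True, power = True, gpu = False

Set ready = True.
  then (¬alarm ∨ ¬ready) forces alarm = False.
  then (alarm ∨ ¬gpu ∨ ¬ready) forces gpu = False.
  then (busy ∨ gpu) forces busy = True.
  then (¬busy ∨ gpu ∨ power) forces power = True.
  then (alarm ∨ ¬busy ∨ cache ∨ gpu) forces cache = True.
All clauses satisfied.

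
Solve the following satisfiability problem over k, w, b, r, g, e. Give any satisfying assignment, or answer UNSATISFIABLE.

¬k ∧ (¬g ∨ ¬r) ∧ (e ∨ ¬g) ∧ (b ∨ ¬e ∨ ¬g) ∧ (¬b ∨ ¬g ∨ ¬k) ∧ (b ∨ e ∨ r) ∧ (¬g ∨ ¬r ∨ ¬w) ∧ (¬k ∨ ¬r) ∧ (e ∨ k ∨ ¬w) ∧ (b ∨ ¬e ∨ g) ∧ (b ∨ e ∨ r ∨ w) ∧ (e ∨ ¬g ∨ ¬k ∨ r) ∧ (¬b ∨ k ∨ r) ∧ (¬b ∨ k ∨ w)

k: False; w: True; b: True; r: True; g: False; e: True

Unit clause (¬k) forces k = False.
Set w = True.
  then (e ∨ k ∨ ¬w) forces e = True.
Try b = False:
  (b ∨ ¬e ∨ ¬g) forces g = False.
  clause (b ∨ ¬e ∨ g) is falsified — backtrack.
So b = True.
  then (¬b ∨ k ∨ r) forces r = True.
  then (¬g ∨ ¬r) forces g = False.
All clauses satisfied.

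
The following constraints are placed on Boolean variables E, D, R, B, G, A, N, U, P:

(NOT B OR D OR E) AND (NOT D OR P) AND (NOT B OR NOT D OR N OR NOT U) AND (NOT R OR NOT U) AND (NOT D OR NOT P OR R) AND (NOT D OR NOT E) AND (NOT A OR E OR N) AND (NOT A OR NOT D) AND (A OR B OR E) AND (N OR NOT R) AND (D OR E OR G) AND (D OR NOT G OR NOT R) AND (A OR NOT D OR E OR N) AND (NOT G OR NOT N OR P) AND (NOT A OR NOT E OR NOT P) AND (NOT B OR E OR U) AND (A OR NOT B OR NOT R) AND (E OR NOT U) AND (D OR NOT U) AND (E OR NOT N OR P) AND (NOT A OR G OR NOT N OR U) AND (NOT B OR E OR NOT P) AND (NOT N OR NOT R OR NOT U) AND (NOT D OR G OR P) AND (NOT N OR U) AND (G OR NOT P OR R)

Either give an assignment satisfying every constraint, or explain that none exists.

E: True, D: False, R: False, B: True, G: False, A: True, N: False, U: False, P: False

Set E = True.
  then (NOT D OR NOT E) forces D = False.
  then (D OR NOT U) forces U = False.
  then (NOT N OR U) forces N = False.
  then (N OR NOT R) forces R = False.
Set B = True.
Set G = False.
  then (G OR NOT P OR R) forces P = False.
Set A = True.
All clauses satisfied.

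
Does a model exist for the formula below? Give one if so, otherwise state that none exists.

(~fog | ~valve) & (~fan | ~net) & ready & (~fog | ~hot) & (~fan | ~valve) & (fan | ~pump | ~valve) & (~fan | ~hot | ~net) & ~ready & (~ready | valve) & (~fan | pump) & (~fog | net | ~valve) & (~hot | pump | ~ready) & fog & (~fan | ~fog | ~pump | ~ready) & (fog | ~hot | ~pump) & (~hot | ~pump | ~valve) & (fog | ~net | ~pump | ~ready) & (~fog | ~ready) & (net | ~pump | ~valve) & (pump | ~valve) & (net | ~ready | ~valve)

Unsatisfiable

Case ready = True:
  Clause (~ready) is falsified — contradiction.
Case ready = False:
  Clause (ready) is falsified — contradiction.
Both cases fail, so the formula is unsatisfiable.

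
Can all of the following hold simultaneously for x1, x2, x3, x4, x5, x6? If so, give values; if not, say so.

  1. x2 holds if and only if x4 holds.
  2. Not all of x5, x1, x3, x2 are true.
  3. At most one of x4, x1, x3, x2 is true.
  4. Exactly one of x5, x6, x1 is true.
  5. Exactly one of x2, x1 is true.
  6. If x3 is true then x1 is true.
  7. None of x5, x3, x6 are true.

x1=T, x2=F, x3=F, x4=F, x5=F, x6=F

  (1) x2=F, x4=F — same ✓
  (2) {x5, x1, x3, x2}: 1/4 true — not all ✓
  (3) {x4, x1, x3, x2}: 1 true — at most one ✓
  (4) {x5, x6, x1}: 1 true — exactly one ✓
  (5) {x2, x1}: 1 true — exactly one ✓
  (6) x3=F ⇒ x1: vacuous ✓
  (7) {x5, x3, x6}: 0 true — none ✓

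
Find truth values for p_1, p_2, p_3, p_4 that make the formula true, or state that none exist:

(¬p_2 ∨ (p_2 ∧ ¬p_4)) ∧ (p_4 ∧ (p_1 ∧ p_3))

p_1=T; p_2=F; p_3=T; p_4=T

  ¬p_2 ∨ (p_2 ∧ ¬p_4) = True
    ¬p_2 = True
    p_2 ∧ ¬p_4 = False
      ¬p_4 = False
  p_4 ∧ (p_1 ∧ p_3) = True
    p_1 ∧ p_3 = True
Both conjuncts True, so the formula holds.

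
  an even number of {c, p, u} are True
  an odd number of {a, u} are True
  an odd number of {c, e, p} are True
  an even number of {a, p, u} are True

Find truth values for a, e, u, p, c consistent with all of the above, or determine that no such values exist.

a=F, e=F, u=T, p=T, c=F

{c, p, u}: 2 true → even ✓
{a, u}: 1 true → odd ✓
{c, e, p}: 1 true → odd ✓
{a, p, u}: 2 true → even ✓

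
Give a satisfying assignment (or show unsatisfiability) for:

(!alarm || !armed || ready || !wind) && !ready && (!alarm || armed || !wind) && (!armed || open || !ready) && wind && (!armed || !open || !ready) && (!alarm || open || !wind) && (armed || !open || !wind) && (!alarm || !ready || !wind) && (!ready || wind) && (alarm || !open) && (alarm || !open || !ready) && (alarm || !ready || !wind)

armed = False, alarm = False, ready = False, open = False, wind = True

Unit clause (!ready) forces ready = False.
Unit clause (wind) forces wind = True.
Set armed = False.
  then (!alarm || armed || !wind) forces alarm = False.
  then (armed || !open || !wind) forces open = False.
All clauses satisfied.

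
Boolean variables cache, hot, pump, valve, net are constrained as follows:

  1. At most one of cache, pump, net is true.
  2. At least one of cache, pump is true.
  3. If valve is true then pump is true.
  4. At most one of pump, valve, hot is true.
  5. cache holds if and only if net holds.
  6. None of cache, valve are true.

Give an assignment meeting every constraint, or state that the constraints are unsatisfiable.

cache=F, hot=F, pump=T, valve=F, net=F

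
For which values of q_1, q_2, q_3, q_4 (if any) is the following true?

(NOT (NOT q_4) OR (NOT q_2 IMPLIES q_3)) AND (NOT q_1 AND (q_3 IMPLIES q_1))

q_1 = False; q_2 = True; q_3 = False; q_4 = True

  NOT (NOT q_4) OR (NOT q_2 IMPLIES q_3) = True
    NOT (NOT q_4) = True
      NOT q_4 = False
    NOT q_2 IMPLIES q_3 = True
      NOT q_2 = False
  NOT q_1 AND (q_3 IMPLIES q_1) = True
    NOT q_1 = True
    q_3 IMPLIES q_1 = True
Both conjuncts True, so the formula holds.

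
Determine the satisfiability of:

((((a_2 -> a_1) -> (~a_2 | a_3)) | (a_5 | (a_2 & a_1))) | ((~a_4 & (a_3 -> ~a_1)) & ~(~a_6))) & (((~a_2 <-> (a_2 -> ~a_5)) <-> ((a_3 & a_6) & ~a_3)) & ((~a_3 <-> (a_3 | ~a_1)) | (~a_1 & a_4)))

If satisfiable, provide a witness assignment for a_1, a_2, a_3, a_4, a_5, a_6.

a_1: False, a_2: True, a_3: False, a_4: False, a_5: False, a_6: True

  (((a_2 -> a_1) -> (~a_2 | a_3)) | (a_5 | (a_2 & a_1))) | ((~a_4 & (a_3 -> ~a_1)) & ~(~a_6)) = True
    ((a_2 -> a_1) -> (~a_2 | a_3)) | (a_5 | (a_2 & a_1)) = True
      (a_2 -> a_1) -> (~a_2 | a_3) = True
        a_2 -> a_1 = False
        ~a_2 | a_3 = False
          ~a_2 = False
      a_5 | (a_2 & a_1) = False
        a_2 & a_1 = False
    (~a_4 & (a_3 -> ~a_1)) & ~(~a_6) = True
      ~a_4 & (a_3 -> ~a_1) = True
        ~a_4 = True
        a_3 -> ~a_1 = True
          ~a_1 = True
      ~(~a_6) = True
        ~a_6 = False
  ((~a_2 <-> (a_2 -> ~a_5)) <-> ((a_3 & a_6) & ~a_3)) & ((~a_3 <-> (a_3 | ~a_1)) | (~a_1 & a_4)) = True
    (~a_2 <-> (a_2 -> ~a_5)) <-> ((a_3 & a_6) & ~a_3) = True
      ~a_2 <-> (a_2 -> ~a_5) = False
        ~a_2 = False
        a_2 -> ~a_5 = True
          ~a_5 = True
      (a_3 & a_6) & ~a_3 = False
        a_3 & a_6 = False
        ~a_3 = True
    (~a_3 <-> (a_3 | ~a_1)) | (~a_1 & a_4) = True
      ~a_3 <-> (a_3 | ~a_1) = True
        ~a_3 = True
        a_3 | ~a_1 = True
          ~a_1 = True
      ~a_1 & a_4 = False
        ~a_1 = True
Both conjuncts True, so the formula holds.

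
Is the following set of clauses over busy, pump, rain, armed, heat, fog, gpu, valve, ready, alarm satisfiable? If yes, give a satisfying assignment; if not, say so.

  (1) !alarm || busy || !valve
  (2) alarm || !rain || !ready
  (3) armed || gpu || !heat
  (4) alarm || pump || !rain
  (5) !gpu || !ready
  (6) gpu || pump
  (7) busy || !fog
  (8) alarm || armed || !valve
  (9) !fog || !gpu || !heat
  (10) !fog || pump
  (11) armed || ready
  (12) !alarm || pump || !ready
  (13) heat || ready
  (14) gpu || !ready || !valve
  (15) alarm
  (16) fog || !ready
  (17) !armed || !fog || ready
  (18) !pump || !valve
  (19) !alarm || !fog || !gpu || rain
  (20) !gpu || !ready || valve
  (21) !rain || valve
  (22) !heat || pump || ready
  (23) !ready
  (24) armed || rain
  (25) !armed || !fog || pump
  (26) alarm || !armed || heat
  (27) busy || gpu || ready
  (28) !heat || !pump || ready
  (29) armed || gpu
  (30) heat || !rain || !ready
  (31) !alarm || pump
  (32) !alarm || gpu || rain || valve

The formula is unsatisfiable.

Case ready = True:
  Clause (!ready) is falsified — contradiction.
Case ready = False:
  (armed || ready) forces armed = True.
  (heat || ready) forces heat = True.
  (alarm) forces alarm = True.
  (!armed || !fog || ready) forces fog = False.
  (!heat || pump || ready) forces pump = True.
  Clause (!heat || !pump || ready) is falsified — contradiction.
Both cases fail, so the formula is unsatisfiable.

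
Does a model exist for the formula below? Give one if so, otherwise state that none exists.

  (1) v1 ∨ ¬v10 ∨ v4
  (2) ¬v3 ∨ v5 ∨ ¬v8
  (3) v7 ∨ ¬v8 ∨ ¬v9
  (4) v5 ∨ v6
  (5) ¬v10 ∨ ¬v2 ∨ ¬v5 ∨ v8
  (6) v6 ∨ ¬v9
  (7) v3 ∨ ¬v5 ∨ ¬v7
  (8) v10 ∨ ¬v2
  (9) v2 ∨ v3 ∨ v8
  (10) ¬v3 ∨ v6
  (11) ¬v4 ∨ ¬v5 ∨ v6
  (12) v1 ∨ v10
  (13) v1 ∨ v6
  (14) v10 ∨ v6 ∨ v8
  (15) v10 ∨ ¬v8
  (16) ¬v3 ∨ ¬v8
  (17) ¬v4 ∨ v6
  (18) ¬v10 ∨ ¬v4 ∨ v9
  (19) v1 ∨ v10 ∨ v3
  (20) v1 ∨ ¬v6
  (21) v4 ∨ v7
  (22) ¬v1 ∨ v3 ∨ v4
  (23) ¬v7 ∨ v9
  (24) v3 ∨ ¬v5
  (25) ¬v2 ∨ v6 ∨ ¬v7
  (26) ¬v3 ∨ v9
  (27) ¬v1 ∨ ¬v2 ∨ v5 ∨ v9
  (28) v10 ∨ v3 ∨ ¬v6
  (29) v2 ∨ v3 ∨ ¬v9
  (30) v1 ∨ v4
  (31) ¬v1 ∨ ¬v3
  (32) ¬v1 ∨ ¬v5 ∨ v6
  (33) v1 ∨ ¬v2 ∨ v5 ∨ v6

v1 = True; v2 = True; v3 = False; v4 = True; v5 = False; v6 = True; v7 = True; v8 = False; v9 = True; v10 = True

Try v1 = False:
  (v1 ∨ v10) forces v10 = True.
  (v1 ∨ ¬v10 ∨ v4) forces v4 = True.
  (v1 ∨ v6) forces v6 = True.
  clause (v1 ∨ ¬v6) is falsified — backtrack.
So v1 = True.
  then (¬v1 ∨ ¬v3) forces v3 = False.
  then (¬v1 ∨ v3 ∨ v4) forces v4 = True.
  then (v3 ∨ ¬v5) forces v5 = False.
  then (v5 ∨ v6) forces v6 = True.
  then (v10 ∨ v3 ∨ ¬v6) forces v10 = True.
  then (¬v10 ∨ ¬v4 ∨ v9) forces v9 = True.
  then (v2 ∨ v3 ∨ ¬v9) forces v2 = True.
Set v7 = True.
Set v8 = False.
All clauses satisfied.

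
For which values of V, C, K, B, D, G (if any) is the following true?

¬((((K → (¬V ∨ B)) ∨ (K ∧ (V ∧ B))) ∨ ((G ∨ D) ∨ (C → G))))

V = True, C = True, K = True, B = False, D = False, G = False

  ¬((((K → (¬V ∨ B)) ∨ (K ∧ (V ∧ B))) ∨ ((G ∨ D) ∨ (C → G)))) = True
    ((K → (¬V ∨ B)) ∨ (K ∧ (V ∧ B))) ∨ ((G ∨ D) ∨ (C → G)) = False
      (K → (¬V ∨ B)) ∨ (K ∧ (V ∧ B)) = False
        K → (¬V ∨ B) = False
          ¬V ∨ B = False
            ¬V = False
        K ∧ (V ∧ B) = False
          V ∧ B = False
      (G ∨ D) ∨ (C → G) = False
        G ∨ D = False
        C → G = False
The formula evaluates to True.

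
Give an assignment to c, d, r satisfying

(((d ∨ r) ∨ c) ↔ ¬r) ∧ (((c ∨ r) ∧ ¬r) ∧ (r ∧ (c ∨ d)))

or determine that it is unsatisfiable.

Case r = True: the conjunct ((d ∨ r) ∨ c) ↔ ¬r becomes (True ∨ c) ↔ ¬True = False.
Case r = False: the conjunct r is False.
Both cases fail — unsatisfiable.

Unsatisfiable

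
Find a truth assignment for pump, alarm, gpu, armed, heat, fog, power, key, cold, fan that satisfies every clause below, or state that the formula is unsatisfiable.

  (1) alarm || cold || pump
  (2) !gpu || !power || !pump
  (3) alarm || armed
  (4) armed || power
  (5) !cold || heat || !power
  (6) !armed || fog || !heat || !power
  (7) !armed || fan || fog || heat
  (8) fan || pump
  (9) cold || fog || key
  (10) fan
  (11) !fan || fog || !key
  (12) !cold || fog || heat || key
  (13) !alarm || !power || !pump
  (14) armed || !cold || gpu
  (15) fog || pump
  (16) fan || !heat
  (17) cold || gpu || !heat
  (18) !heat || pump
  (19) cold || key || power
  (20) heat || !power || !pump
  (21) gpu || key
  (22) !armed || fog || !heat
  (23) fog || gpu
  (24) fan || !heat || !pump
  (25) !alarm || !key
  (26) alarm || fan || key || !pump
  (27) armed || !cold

pump = True, alarm = False, gpu = True, armed = True, heat = False, fog = True, power = False, key = True, cold = True, fan = True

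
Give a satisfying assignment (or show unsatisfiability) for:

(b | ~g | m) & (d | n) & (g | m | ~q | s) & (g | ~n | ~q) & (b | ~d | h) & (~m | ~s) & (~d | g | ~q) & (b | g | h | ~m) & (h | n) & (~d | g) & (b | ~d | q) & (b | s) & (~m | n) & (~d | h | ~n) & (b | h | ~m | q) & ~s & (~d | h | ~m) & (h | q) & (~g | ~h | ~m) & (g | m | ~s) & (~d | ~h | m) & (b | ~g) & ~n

No satisfying assignment exists.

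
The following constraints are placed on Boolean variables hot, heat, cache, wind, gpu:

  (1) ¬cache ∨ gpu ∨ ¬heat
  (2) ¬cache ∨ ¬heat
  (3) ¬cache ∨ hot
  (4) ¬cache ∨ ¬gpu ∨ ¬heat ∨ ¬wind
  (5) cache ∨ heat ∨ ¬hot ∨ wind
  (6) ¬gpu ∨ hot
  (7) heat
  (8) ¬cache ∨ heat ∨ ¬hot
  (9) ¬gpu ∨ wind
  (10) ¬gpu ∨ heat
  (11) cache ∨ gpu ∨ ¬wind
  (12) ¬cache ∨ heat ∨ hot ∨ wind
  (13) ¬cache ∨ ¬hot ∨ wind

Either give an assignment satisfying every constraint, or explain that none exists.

hot = False; heat = True; cache = False; wind = False; gpu = False

Unit clause (heat) forces heat = True.
In (¬cache ∨ ¬heat) only ¬cache is left, so cache = False.
Set hot = False.
  then (¬gpu ∨ hot) forces gpu = False.
  then (cache ∨ gpu ∨ ¬wind) forces wind = False.
All clauses satisfied.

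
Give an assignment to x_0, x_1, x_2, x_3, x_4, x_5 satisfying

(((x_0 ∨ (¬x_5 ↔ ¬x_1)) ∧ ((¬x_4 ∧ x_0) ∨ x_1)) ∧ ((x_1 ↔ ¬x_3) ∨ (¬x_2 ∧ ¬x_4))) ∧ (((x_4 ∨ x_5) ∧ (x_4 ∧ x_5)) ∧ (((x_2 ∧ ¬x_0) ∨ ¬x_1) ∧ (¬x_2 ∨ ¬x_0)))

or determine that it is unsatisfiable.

x_0 = False; x_1 = True; x_2 = True; x_3 = False; x_4 = True; x_5 = True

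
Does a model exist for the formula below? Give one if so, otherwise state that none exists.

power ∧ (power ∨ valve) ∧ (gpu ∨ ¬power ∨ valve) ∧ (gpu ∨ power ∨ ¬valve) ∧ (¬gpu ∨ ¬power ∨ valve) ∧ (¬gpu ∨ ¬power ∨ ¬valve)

Unit clause (power) forces power = True.
Set valve = True.
  then (¬gpu ∨ ¬power ∨ ¬valve) forces gpu = False.
All clauses satisfied.

power=T; valve=T; gpu=F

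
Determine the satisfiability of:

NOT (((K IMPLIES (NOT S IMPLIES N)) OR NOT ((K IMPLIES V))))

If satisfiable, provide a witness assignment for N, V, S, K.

N: False; V: True; S: False; K: True

  NOT (((K IMPLIES (NOT S IMPLIES N)) OR NOT ((K IMPLIES V)))) = True
    (K IMPLIES (NOT S IMPLIES N)) OR NOT ((K IMPLIES V)) = False
      K IMPLIES (NOT S IMPLIES N) = False
        NOT S IMPLIES N = False
          NOT S = True
      NOT ((K IMPLIES V)) = False
        K IMPLIES V = True
The formula evaluates to True.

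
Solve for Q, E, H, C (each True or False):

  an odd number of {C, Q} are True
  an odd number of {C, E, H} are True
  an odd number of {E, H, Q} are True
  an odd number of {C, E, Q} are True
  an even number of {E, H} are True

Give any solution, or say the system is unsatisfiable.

Unsatisfiable — no assignment works.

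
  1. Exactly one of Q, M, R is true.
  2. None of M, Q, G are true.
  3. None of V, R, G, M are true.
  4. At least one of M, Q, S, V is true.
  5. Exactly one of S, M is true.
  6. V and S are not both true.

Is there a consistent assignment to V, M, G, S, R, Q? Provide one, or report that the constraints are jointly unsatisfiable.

Case M = True:
  Constraint (2) is violated (M=T) — contradiction.
Case M = False:
  (2) forces Q = False.
  (1) with Q=F, M=F forces R = True.
  Constraint (3) is violated (R=T) — contradiction.
Both cases fail — unsatisfiable.

Unsatisfiable — no assignment works.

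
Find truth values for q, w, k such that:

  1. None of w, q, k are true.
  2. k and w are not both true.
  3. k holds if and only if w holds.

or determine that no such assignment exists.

q = False, w = False, k = False

  (1) {w, q, k}: 0 true — none ✓
  (2) k=F, w=F — not both ✓
  (3) k=F, w=F — same ✓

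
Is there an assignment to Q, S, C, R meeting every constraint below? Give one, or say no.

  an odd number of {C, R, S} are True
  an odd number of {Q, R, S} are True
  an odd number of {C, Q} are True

Unsatisfiable — no assignment works.

Adding constraints 1, 2, 3 mod 2: every variable appears an even number of times on the left, so the left side is 0.
But the right sides sum to 1 (mod 2). 0 ≠ 1 — the system is inconsistent.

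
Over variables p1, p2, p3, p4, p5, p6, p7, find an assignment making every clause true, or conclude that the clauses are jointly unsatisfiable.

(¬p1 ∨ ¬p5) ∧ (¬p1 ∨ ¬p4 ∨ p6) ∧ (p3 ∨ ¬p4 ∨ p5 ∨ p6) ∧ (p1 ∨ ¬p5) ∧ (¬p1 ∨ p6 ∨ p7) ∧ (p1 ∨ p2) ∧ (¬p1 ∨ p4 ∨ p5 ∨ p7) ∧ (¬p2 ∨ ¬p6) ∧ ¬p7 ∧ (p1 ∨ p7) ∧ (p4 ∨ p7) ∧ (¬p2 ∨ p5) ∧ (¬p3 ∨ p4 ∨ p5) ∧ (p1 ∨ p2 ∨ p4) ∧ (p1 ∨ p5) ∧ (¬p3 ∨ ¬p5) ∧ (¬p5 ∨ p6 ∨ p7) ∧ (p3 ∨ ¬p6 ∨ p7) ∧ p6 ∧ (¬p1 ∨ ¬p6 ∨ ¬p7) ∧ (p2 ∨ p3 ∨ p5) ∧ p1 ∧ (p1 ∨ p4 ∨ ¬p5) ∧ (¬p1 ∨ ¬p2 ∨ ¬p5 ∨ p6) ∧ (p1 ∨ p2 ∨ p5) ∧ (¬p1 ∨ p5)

Case p1 = True:
  (¬p1 ∨ ¬p5) forces p5 = False.
  Clause (¬p1 ∨ p5) is falsified — contradiction.
Case p1 = False:
  Clause (p1) is falsified — contradiction.
Both cases fail, so the formula is unsatisfiable.

Unsatisfiable — no assignment works.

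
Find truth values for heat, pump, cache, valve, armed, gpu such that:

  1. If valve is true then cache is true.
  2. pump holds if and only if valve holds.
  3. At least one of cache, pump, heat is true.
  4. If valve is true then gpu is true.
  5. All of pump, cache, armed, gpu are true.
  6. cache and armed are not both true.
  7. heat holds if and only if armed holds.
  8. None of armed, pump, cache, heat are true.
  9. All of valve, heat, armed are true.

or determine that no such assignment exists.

Case heat = True:
  Constraint (8) is violated (heat=T) — contradiction.
Case heat = False:
  Constraint (9) is violated (heat=F) — contradiction.
Both cases fail — unsatisfiable.

UNSATISFIABLE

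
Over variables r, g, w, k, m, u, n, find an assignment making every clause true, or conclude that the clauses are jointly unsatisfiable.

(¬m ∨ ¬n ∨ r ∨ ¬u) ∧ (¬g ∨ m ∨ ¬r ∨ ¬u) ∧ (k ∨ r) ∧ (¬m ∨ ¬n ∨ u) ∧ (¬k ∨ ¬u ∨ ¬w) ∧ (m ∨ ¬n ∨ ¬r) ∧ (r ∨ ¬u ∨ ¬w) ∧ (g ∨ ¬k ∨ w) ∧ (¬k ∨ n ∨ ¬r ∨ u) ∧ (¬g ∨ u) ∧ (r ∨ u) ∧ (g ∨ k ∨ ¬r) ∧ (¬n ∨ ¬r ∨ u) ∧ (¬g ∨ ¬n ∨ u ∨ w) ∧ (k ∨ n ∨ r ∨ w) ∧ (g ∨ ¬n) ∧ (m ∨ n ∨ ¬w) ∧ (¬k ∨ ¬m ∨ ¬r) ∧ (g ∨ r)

r = True, g = True, w = True, k = False, m = True, u = True, n = True

Set r = True.
Try g = False:
  (g ∨ k ∨ ¬r) forces k = True.
  (g ∨ ¬k ∨ w) forces w = True.
  (¬k ∨ ¬u ∨ ¬w) forces u = False.
  (¬k ∨ n ∨ ¬r ∨ u) forces n = True.
  clause (¬n ∨ ¬r ∨ u) is falsified — backtrack.
So g = True.
  then (¬g ∨ u) forces u = True.
  then (¬g ∨ m ∨ ¬r ∨ ¬u) forces m = True.
  then (¬k ∨ ¬m ∨ ¬r) forces k = False.
Set w = True.
Set n = True.
All clauses satisfied.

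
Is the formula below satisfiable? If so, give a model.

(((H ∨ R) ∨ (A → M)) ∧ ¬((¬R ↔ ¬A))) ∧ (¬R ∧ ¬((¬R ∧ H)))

A=T, M=T, R=F, H=F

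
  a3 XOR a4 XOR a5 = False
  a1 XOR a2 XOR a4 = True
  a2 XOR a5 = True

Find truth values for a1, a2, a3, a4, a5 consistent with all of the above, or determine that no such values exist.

a1 = False; a2 = True; a3 = False; a4 = False; a5 = False

a3 XOR a4 XOR a5 = F XOR F XOR F = False ✓
a1 XOR a2 XOR a4 = F XOR T XOR F = True ✓
a2 XOR a5 = T XOR F = True ✓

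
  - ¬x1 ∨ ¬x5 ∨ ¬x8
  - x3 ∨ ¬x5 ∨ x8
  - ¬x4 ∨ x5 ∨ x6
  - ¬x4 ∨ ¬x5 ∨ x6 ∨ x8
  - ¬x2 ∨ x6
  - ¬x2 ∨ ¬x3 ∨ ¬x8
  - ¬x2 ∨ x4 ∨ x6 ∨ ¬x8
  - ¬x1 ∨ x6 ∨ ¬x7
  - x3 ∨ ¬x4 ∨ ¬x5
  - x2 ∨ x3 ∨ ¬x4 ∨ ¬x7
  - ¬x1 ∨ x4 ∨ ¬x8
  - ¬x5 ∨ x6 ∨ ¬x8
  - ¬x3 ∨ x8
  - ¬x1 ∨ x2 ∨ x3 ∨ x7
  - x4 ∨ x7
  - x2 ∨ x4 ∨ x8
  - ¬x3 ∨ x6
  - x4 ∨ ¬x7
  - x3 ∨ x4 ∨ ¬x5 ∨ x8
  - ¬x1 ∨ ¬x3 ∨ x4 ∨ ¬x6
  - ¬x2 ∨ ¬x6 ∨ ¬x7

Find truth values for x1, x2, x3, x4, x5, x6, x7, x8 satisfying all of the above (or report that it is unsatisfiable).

x1=F, x2=T, x3=F, x4=T, x5=F, x6=T, x7=F, x8=F

Set x1 = False.
Set x2 = True.
  then (¬x2 ∨ x6) forces x6 = True.
  then (¬x2 ∨ ¬x6 ∨ ¬x7) forces x7 = False.
  then (x4 ∨ x7) forces x4 = True.
Try x3 = True:
  (¬x2 ∨ ¬x3 ∨ ¬x8) forces x8 = False.
  clause (¬x3 ∨ x8) is falsified — backtrack.
So x3 = False.
  then (x3 ∨ ¬x4 ∨ ¬x5) forces x5 = False.
Set x8 = False.
All clauses satisfied.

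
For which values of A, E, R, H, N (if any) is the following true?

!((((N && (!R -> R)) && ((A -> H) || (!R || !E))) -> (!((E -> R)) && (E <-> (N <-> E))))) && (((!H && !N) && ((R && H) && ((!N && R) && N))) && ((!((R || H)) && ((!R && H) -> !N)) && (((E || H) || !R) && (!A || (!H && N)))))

Unsatisfiable

Case R = True: the conjunct !((R || H)) becomes !((True || H)) = False.
Case R = False: the conjunct !((((N && (!R -> R)) && ((A -> H) || (!R || !E))) -> (!((E -> R)) && (E <-> (N <-> E))))) becomes !((False -> (!(!E) && (E <-> (N <-> E))))) = False.
Both cases fail — unsatisfiable.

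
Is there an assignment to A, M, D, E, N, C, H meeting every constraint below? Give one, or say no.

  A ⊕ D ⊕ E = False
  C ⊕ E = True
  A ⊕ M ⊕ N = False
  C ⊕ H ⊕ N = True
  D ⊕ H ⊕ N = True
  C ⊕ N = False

A = True, M = True, D = False, E = True, N = False, C = False, H = True

A ⊕ D ⊕ E = T ⊕ F ⊕ T = False ✓
C ⊕ E = F ⊕ T = True ✓
A ⊕ M ⊕ N = T ⊕ T ⊕ F = False ✓
C ⊕ H ⊕ N = F ⊕ T ⊕ F = True ✓
D ⊕ H ⊕ N = F ⊕ T ⊕ F = True ✓
C ⊕ N = F ⊕ F = False ✓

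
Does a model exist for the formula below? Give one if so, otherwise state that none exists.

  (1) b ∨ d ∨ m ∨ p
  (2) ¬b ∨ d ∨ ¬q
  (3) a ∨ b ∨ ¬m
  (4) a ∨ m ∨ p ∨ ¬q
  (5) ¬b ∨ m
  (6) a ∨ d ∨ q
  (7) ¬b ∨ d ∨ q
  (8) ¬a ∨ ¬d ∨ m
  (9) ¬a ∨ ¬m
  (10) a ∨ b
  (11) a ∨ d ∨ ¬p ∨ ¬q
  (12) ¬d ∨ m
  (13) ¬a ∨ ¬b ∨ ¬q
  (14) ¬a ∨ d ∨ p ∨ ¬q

d = True, m = True, q = True, p = True, b = True, a = False

Set d = True.
  then (¬d ∨ m) forces m = True.
  then (¬a ∨ ¬m) forces a = False.
  then (a ∨ b) forces b = True.
Set q = True.
Set p = True.
All clauses satisfied.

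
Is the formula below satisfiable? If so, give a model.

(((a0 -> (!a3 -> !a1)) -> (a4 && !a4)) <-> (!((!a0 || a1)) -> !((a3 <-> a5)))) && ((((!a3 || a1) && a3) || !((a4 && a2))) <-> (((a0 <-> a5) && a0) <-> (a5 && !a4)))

a0: True, a1: True, a2: False, a3: False, a4: True, a5: False

  ((a0 -> (!a3 -> !a1)) -> (a4 && !a4)) <-> (!((!a0 || a1)) -> !((a3 <-> a5))) = True
    (a0 -> (!a3 -> !a1)) -> (a4 && !a4) = True
      a0 -> (!a3 -> !a1) = False
        !a3 -> !a1 = False
          !a3 = True
          !a1 = False
      a4 && !a4 = False
        !a4 = False
    !((!a0 || a1)) -> !((a3 <-> a5)) = True
      !((!a0 || a1)) = False
        !a0 || a1 = True
          !a0 = False
      !((a3 <-> a5)) = False
        a3 <-> a5 = True
  (((!a3 || a1) && a3) || !((a4 && a2))) <-> (((a0 <-> a5) && a0) <-> (a5 && !a4)) = True
    ((!a3 || a1) && a3) || !((a4 && a2)) = True
      (!a3 || a1) && a3 = False
        !a3 || a1 = True
          !a3 = True
      !((a4 && a2)) = True
        a4 && a2 = False
    ((a0 <-> a5) && a0) <-> (a5 && !a4) = True
      (a0 <-> a5) && a0 = False
        a0 <-> a5 = False
      a5 && !a4 = False
        !a4 = False
Both conjuncts True, so the formula holds.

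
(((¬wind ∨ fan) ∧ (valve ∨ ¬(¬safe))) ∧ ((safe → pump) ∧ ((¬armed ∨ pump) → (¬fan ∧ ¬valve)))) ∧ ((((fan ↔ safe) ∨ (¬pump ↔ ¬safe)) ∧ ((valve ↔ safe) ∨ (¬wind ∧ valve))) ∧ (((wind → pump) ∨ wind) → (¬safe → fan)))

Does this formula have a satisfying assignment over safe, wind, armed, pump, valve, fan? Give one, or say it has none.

safe=F; wind=F; armed=T; pump=F; valve=T; fan=T

  ((¬wind ∨ fan) ∧ (valve ∨ ¬(¬safe))) ∧ ((safe → pump) ∧ ((¬armed ∨ pump) → (¬fan ∧ ¬valve))) = True
    (¬wind ∨ fan) ∧ (valve ∨ ¬(¬safe)) = True
      ¬wind ∨ fan = True
        ¬wind = True
      valve ∨ ¬(¬safe) = True
        ¬(¬safe) = False
          ¬safe = True
    (safe → pump) ∧ ((¬armed ∨ pump) → (¬fan ∧ ¬valve)) = True
      safe → pump = True
      (¬armed ∨ pump) → (¬fan ∧ ¬valve) = True
        ¬armed ∨ pump = False
          ¬armed = False
        ¬fan ∧ ¬valve = False
          ¬fan = False
          ¬valve = False
  (((fan ↔ safe) ∨ (¬pump ↔ ¬safe)) ∧ ((valve ↔ safe) ∨ (¬wind ∧ valve))) ∧ (((wind → pump) ∨ wind) → (¬safe → fan)) = True
    ((fan ↔ safe) ∨ (¬pump ↔ ¬safe)) ∧ ((valve ↔ safe) ∨ (¬wind ∧ valve)) = True
      (fan ↔ safe) ∨ (¬pump ↔ ¬safe) = True
        fan ↔ safe = False
        ¬pump ↔ ¬safe = True
          ¬pump = True
          ¬safe = True
      (valve ↔ safe) ∨ (¬wind ∧ valve) = True
        valve ↔ safe = False
        ¬wind ∧ valve = True
          ¬wind = True
    ((wind → pump) ∨ wind) → (¬safe → fan) = True
      (wind → pump) ∨ wind = True
        wind → pump = True
      ¬safe → fan = True
        ¬safe = True
Both conjuncts True, so the formula holds.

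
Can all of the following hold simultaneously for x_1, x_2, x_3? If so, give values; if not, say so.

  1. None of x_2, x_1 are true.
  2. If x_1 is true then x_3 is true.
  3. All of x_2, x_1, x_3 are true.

Case x_1 = True:
  Constraint (1) is violated (x_1=T) — contradiction.
Case x_1 = False:
  Constraint (3) is violated (x_1=F) — contradiction.
Both cases fail — unsatisfiable.

Unsatisfiable — no assignment works.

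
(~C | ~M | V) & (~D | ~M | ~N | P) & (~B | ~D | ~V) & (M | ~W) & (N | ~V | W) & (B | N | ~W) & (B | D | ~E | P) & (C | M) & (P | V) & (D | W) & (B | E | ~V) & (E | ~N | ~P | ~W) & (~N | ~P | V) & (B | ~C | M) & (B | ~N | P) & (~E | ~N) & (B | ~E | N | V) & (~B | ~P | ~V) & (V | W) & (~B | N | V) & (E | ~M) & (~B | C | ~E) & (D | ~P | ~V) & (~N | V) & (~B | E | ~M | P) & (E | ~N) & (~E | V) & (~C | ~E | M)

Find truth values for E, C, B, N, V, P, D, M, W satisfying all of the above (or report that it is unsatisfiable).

E = True; C = True; B = True; N = False; V = True; P = False; D = False; M = True; W = True

Set E = True.
  then (~E | ~N) forces N = False.
  then (~E | V) forces V = True.
  then (N | ~V | W) forces W = True.
  then (B | N | ~W) forces B = True.
  then (~B | ~P | ~V) forces P = False.
  then (~B | C | ~E) forces C = True.
  then (~C | ~E | M) forces M = True.
  then (~B | ~D | ~V) forces D = False.
All clauses satisfied.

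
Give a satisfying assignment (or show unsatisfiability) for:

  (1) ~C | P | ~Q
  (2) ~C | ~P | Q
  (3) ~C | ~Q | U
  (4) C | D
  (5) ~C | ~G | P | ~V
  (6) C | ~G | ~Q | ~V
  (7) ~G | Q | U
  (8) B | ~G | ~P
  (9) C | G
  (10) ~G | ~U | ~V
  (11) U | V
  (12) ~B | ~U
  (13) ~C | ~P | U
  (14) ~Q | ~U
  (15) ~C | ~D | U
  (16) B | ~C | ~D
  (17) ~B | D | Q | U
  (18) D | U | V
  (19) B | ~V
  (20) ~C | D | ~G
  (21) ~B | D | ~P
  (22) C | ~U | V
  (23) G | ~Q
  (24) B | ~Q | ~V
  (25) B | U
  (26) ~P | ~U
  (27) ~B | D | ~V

C=T, D=F, Q=F, B=F, P=F, U=T, V=F, G=F

Set C = True.
Set D = False.
  then (~C | D | ~G) forces G = False.
  then (G | ~Q) forces Q = False.
  then (~C | ~P | Q) forces P = False.
Try B = True:
  (~B | ~U) forces U = False.
  clause (~B | D | Q | U) is falsified — backtrack.
So B = False.
  then (B | ~V) forces V = False.
  then (B | U) forces U = True.
All clauses satisfied.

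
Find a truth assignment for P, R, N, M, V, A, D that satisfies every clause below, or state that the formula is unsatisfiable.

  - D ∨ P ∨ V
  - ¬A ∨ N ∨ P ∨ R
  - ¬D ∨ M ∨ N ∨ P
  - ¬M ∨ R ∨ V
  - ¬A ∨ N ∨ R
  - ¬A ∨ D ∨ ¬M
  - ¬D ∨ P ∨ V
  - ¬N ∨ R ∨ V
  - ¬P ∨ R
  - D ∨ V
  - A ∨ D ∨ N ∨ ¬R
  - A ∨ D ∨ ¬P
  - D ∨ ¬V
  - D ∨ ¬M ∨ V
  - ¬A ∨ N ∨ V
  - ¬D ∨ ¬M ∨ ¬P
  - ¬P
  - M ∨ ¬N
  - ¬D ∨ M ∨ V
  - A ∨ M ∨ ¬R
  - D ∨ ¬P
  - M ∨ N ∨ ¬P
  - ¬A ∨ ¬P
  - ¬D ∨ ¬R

P: False; R: False; N: False; M: True; V: True; A: False; D: True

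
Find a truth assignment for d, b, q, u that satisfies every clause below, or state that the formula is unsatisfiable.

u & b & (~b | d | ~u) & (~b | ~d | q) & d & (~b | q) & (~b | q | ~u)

Unit clause (u) forces u = True.
Unit clause (b) forces b = True.
In (~b | d | ~u) only d is left, so d = True.
In (~b | ~d | q) only q is left, so q = True.
Check each clause:
  (u): u holds.
  (b): b holds.
  (~b | d | ~u): d holds.
  (~b | ~d | q): q holds.
  (d): d holds.
  (~b | q): q holds.
  (~b | q | ~u): q holds.
All clauses satisfied.

d=T, b=T, q=T, u=T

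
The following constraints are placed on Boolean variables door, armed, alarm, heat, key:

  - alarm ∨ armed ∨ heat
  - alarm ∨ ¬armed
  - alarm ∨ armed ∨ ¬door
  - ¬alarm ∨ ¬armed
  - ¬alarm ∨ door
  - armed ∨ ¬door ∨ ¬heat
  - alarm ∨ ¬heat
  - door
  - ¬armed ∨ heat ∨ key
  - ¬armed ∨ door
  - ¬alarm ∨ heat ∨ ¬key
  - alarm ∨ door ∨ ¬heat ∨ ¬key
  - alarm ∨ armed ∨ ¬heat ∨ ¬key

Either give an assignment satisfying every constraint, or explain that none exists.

Unit clause (door) forces door = True.
Set armed = False.
  then (alarm ∨ armed ∨ ¬door) forces alarm = True.
  then (armed ∨ ¬door ∨ ¬heat) forces heat = False.
  then (¬alarm ∨ heat ∨ ¬key) forces key = False.
All clauses satisfied.

door = True, armed = False, alarm = True, heat = False, key = False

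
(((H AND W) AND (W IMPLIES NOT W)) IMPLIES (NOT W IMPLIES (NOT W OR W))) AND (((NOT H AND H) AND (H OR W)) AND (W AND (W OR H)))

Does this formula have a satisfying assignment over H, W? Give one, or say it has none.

Unsatisfiable — no assignment works.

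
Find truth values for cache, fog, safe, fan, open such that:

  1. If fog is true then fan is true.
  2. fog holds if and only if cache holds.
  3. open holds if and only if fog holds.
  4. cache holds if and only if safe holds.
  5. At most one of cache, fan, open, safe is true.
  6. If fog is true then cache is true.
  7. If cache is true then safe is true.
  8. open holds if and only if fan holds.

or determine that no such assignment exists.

cache=F; fog=F; safe=F; fan=F; open=F

  (1) fog=F ⇒ fan: vacuous ✓
  (2) fog=F, cache=F — same ✓
  (3) open=F, fog=F — same ✓
  (4) cache=F, safe=F — same ✓
  (5) {cache, fan, open, safe}: 0 true — at most one ✓
  (6) fog=F ⇒ cache: vacuous ✓
  (7) cache=F ⇒ safe: vacuous ✓
  (8) open=F, fan=F — same ✓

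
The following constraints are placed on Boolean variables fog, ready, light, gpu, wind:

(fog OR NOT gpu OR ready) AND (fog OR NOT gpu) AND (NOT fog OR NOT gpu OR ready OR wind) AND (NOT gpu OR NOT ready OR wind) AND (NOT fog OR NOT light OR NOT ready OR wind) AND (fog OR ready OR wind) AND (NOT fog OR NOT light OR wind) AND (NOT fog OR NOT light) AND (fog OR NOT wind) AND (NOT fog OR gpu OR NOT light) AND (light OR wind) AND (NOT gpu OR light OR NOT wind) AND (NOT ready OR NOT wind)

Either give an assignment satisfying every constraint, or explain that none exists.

Set fog = True.
  then (NOT fog OR NOT light) forces light = False.
  then (light OR wind) forces wind = True.
  then (NOT gpu OR light OR NOT wind) forces gpu = False.
  then (NOT ready OR NOT wind) forces ready = False.
All clauses satisfied.

fog = True; ready = False; light = False; gpu = False; wind = True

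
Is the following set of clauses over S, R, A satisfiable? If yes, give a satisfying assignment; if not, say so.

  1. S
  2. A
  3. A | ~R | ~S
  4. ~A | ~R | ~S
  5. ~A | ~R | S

Unit clause (S) forces S = True.
Unit clause (A) forces A = True.
In (~A | ~R | ~S) only ~R is left, so R = False.
Check each clause:
  (S): S holds.
  (A): A holds.
  (A | ~R | ~S): A holds.
  (~A | ~R | ~S): ~R holds.
  (~A | ~R | S): ~R holds.
All clauses satisfied.

S = True, R = False, A = True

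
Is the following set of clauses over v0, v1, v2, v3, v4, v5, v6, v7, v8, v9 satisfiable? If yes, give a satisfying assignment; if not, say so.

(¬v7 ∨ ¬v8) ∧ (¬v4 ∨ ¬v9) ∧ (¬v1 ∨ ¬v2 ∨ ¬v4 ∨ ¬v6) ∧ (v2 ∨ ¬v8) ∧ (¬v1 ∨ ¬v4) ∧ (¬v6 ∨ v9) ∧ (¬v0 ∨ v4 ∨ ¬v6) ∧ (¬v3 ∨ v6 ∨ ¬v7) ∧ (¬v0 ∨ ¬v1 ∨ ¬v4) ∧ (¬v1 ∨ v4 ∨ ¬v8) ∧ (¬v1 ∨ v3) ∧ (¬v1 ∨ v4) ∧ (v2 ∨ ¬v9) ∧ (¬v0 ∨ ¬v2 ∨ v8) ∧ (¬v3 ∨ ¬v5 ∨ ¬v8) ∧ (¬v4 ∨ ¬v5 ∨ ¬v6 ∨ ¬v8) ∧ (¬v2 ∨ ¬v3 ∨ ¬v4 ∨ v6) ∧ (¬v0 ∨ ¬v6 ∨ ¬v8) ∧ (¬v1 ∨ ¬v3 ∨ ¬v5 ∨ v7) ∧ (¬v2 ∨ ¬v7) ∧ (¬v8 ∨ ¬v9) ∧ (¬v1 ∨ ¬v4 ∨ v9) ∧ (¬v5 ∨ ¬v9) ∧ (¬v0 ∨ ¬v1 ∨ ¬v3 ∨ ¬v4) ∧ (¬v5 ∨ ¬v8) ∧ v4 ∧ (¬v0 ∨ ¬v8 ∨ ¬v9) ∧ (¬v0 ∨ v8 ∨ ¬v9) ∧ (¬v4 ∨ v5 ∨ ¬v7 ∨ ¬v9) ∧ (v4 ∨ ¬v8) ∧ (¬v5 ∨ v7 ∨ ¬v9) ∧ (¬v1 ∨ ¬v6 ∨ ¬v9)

v0 = True, v1 = False, v2 = False, v3 = False, v4 = True, v5 = False, v6 = False, v7 = False, v8 = False, v9 = False

Unit clause (v4) forces v4 = True.
In (¬v4 ∨ ¬v9) only ¬v9 is left, so v9 = False.
In (¬v1 ∨ ¬v4) only ¬v1 is left, so v1 = False.
In (¬v6 ∨ v9) only ¬v6 is left, so v6 = False.
Set v0 = True.
Set v2 = False.
  then (v2 ∨ ¬v8) forces v8 = False.
Set v3 = False.
Set v5 = False.
Set v7 = False.
All clauses satisfied.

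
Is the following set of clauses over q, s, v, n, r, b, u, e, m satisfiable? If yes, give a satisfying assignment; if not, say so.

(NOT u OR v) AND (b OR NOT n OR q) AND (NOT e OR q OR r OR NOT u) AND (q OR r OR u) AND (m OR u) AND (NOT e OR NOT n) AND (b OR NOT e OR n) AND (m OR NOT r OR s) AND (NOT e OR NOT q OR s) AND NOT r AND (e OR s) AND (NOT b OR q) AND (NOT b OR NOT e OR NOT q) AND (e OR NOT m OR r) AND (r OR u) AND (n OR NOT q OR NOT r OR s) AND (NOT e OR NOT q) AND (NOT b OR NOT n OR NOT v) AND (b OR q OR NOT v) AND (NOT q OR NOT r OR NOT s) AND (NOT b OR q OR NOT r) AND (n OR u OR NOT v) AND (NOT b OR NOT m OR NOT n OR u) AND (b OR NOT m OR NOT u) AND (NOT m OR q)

q=T; s=T; v=T; n=F; r=F; b=F; u=T; e=F; m=F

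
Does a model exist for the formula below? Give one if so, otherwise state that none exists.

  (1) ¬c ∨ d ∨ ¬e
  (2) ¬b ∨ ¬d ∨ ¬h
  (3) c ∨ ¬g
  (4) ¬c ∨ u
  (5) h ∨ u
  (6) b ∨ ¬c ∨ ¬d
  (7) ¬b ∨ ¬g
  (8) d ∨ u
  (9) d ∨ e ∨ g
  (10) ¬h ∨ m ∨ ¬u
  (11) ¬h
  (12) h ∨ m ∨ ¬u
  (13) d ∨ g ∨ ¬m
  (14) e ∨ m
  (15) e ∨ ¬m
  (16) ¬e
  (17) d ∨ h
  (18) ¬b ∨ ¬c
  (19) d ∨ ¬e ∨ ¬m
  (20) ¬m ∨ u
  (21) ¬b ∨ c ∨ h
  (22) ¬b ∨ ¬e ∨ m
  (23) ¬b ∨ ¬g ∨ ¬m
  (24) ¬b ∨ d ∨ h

Case h = True:
  Clause (¬h) is falsified — contradiction.
Case h = False:
  (h ∨ u) forces u = True.
  (h ∨ m ∨ ¬u) forces m = True.
  (e ∨ ¬m) forces e = True.
  Clause (¬e) is falsified — contradiction.
Both cases fail, so the formula is unsatisfiable.

UNSATISFIABLE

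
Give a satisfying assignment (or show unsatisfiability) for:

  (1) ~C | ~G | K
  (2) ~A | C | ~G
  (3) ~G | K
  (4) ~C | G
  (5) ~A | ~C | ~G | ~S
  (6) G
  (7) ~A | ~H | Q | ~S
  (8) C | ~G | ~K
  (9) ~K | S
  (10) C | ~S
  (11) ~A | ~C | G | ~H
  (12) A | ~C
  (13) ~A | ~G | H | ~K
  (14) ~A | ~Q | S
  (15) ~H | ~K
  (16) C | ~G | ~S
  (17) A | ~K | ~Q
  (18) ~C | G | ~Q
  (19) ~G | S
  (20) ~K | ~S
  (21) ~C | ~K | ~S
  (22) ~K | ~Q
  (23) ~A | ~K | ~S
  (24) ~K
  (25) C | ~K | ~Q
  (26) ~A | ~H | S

Case K = True:
  Clause (~K) is falsified — contradiction.
Case K = False:
  (~G | K) forces G = False.
  Clause (G) is falsified — contradiction.
Both cases fail, so the formula is unsatisfiable.

Unsatisfiable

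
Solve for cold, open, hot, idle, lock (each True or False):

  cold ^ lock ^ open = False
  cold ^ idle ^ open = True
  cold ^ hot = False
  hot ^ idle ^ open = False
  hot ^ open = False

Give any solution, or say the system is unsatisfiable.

Unsatisfiable — no assignment works.

Adding constraints 2, 3, 4 mod 2: every variable appears an even number of times on the left, so the left side is 0.
But the right sides sum to 1 (mod 2). 0 ≠ 1 — the system is inconsistent.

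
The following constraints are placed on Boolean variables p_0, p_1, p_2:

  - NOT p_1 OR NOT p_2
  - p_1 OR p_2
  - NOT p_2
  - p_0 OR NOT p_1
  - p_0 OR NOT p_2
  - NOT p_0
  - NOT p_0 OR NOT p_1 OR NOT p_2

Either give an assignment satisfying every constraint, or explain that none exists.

Case p_0 = True:
  Clause (NOT p_0) is falsified — contradiction.
Case p_0 = False:
  (NOT p_2) forces p_2 = False.
  (p_1 OR p_2) forces p_1 = True.
  Clause (p_0 OR NOT p_1) is falsified — contradiction.
Both cases fail, so the formula is unsatisfiable.

UNSATISFIABLE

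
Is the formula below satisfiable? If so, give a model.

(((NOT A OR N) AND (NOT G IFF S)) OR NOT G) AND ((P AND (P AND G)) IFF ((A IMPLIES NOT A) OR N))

S = True, G = False, P = True, N = False, A = True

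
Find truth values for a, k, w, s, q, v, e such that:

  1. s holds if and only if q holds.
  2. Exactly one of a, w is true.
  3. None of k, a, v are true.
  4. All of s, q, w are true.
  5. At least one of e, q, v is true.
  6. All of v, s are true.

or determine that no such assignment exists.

Case v = True:
  Constraint (3) is violated (v=T) — contradiction.
Case v = False:
  Constraint (6) is violated (v=F) — contradiction.
Both cases fail — unsatisfiable.

UNSATISFIABLE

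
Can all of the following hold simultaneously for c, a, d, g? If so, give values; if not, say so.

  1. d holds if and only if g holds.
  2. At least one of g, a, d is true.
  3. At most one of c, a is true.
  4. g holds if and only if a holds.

c: False; a: True; d: True; g: True

  (1) d=T, g=T — same ✓
  (2) {g, a, d}: 3 true — at least one ✓
  (3) {c, a}: 1 true — at most one ✓
  (4) g=T, a=T — same ✓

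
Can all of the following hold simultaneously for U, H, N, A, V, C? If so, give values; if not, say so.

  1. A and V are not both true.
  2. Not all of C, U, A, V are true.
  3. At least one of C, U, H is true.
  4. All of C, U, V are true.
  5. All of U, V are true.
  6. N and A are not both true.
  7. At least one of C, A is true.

U = True; H = False; N = False; A = False; V = True; C = True

  (1) A=F, V=T — not both ✓
  (2) {C, U, A, V}: 3/4 true — not all ✓
  (3) {C, U, H}: 2 true — at least one ✓
  (4) {C, U, V}: all 3 true ✓
  (5) {U, V}: all 2 true ✓
  (6) N=F, A=F — not both ✓
  (7) {C, A}: 1 true — at least one ✓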